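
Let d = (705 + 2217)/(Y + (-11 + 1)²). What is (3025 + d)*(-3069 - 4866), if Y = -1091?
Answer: -23764158555/991 ≈ -2.3980e+7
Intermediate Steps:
d = -2922/991 (d = (705 + 2217)/(-1091 + (-11 + 1)²) = 2922/(-1091 + (-10)²) = 2922/(-1091 + 100) = 2922/(-991) = 2922*(-1/991) = -2922/991 ≈ -2.9485)
(3025 + d)*(-3069 - 4866) = (3025 - 2922/991)*(-3069 - 4866) = (2994853/991)*(-7935) = -23764158555/991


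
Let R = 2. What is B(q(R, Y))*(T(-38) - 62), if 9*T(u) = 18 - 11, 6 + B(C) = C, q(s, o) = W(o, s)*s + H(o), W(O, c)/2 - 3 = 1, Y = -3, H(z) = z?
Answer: -3857/9 ≈ -428.56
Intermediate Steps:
W(O, c) = 8 (W(O, c) = 6 + 2*1 = 6 + 2 = 8)
q(s, o) = o + 8*s (q(s, o) = 8*s + o = o + 8*s)
B(C) = -6 + C
T(u) = 7/9 (T(u) = (18 - 11)/9 = (⅑)*7 = 7/9)
B(q(R, Y))*(T(-38) - 62) = (-6 + (-3 + 8*2))*(7/9 - 62) = (-6 + (-3 + 16))*(-551/9) = (-6 + 13)*(-551/9) = 7*(-551/9) = -3857/9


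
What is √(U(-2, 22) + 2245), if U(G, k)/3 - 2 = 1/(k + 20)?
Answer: √441210/14 ≈ 47.445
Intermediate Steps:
U(G, k) = 6 + 3/(20 + k) (U(G, k) = 6 + 3/(k + 20) = 6 + 3/(20 + k))
√(U(-2, 22) + 2245) = √(3*(41 + 2*22)/(20 + 22) + 2245) = √(3*(41 + 44)/42 + 2245) = √(3*(1/42)*85 + 2245) = √(85/14 + 2245) = √(31515/14) = √441210/14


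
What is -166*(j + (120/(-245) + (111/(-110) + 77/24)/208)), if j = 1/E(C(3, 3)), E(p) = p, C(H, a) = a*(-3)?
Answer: 1977562897/20180160 ≈ 97.995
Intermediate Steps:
C(H, a) = -3*a
j = -⅑ (j = 1/(-3*3) = 1/(-9) = -⅑ ≈ -0.11111)
-166*(j + (120/(-245) + (111/(-110) + 77/24)/208)) = -166*(-⅑ + (120/(-245) + (111/(-110) + 77/24)/208)) = -166*(-⅑ + (120*(-1/245) + (111*(-1/110) + 77*(1/24))*(1/208))) = -166*(-⅑ + (-24/49 + (-111/110 + 77/24)*(1/208))) = -166*(-⅑ + (-24/49 + (2903/1320)*(1/208))) = -166*(-⅑ + (-24/49 + 2903/274560)) = -166*(-⅑ - 6447193/13453440) = -166*(-23826059/40360320) = 1977562897/20180160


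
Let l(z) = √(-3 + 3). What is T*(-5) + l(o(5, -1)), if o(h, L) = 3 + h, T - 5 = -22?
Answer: 85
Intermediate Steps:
T = -17 (T = 5 - 22 = -17)
l(z) = 0 (l(z) = √0 = 0)
T*(-5) + l(o(5, -1)) = -17*(-5) + 0 = 85 + 0 = 85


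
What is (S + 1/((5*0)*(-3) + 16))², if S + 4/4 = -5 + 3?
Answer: 2209/256 ≈ 8.6289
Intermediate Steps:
S = -3 (S = -1 + (-5 + 3) = -1 - 2 = -3)
(S + 1/((5*0)*(-3) + 16))² = (-3 + 1/((5*0)*(-3) + 16))² = (-3 + 1/(0*(-3) + 16))² = (-3 + 1/(0 + 16))² = (-3 + 1/16)² = (-47/16)² = 2209/256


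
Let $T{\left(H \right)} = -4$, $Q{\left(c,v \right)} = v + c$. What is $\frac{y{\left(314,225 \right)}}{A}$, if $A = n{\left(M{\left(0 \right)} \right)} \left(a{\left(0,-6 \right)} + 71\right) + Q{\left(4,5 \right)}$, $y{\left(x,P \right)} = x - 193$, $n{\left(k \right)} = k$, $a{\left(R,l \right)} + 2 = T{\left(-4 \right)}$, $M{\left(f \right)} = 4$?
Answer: $\frac{121}{269} \approx 0.44981$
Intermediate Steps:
$Q{\left(c,v \right)} = c + v$
$a{\left(R,l \right)} = -6$ ($a{\left(R,l \right)} = -2 - 4 = -6$)
$y{\left(x,P \right)} = -193 + x$
$A = 269$ ($A = 4 \left(-6 + 71\right) + \left(4 + 5\right) = 4 \cdot 65 + 9 = 260 + 9 = 269$)
$\frac{y{\left(314,225 \right)}}{A} = \frac{-193 + 314}{269} = 121 \cdot \frac{1}{269} = \frac{121}{269}$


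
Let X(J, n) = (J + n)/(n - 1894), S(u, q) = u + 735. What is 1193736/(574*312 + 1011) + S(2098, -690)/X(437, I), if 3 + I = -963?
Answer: 486620673988/31757457 ≈ 15323.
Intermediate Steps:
S(u, q) = 735 + u
I = -966 (I = -3 - 963 = -966)
X(J, n) = (J + n)/(-1894 + n)
1193736/(574*312 + 1011) + S(2098, -690)/X(437, I) = 1193736/(574*312 + 1011) + (735 + 2098)/(((437 - 966)/(-1894 - 966))) = 1193736/(179088 + 1011) + 2833/((-529/(-2860))) = 1193736/180099 + 2833/((-1/2860*(-529))) = 1193736*(1/180099) + 2833/(529/2860) = 397912/60033 + 2833*(2860/529) = 397912/60033 + 8102380/529 = 486620673988/31757457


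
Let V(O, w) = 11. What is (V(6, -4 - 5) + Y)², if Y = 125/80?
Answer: 40401/256 ≈ 157.82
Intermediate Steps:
Y = 25/16 (Y = 125*(1/80) = 25/16 ≈ 1.5625)
(V(6, -4 - 5) + Y)² = (11 + 25/16)² = (201/16)² = 40401/256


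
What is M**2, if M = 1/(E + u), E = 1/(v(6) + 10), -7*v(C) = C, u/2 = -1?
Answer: 4096/14641 ≈ 0.27976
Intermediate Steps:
u = -2 (u = 2*(-1) = -2)
v(C) = -C/7
E = 7/64 (E = 1/(-1/7*6 + 10) = 1/(-6/7 + 10) = 1/(64/7) = 7/64 ≈ 0.10938)
M = -64/121 (M = 1/(7/64 - 2) = 1/(-121/64) = -64/121 ≈ -0.52893)
M**2 = (-64/121)**2 = 4096/14641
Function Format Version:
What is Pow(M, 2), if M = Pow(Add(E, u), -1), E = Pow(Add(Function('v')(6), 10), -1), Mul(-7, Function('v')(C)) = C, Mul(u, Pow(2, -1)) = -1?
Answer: Rational(4096, 14641) ≈ 0.27976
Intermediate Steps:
u = -2 (u = Mul(2, -1) = -2)
Function('v')(C) = Mul(Rational(-1, 7), C)
E = Rational(7, 64) (E = Pow(Add(Mul(Rational(-1, 7), 6), 10), -1) = Pow(Add(Rational(-6, 7), 10), -1) = Pow(Rational(64, 7), -1) = Rational(7, 64) ≈ 0.10938)
M = Rational(-64, 121) (M = Pow(Add(Rational(7, 64), -2), -1) = Pow(Rational(-121, 64), -1) = Rational(-64, 121) ≈ -0.52893)
Pow(M, 2) = Pow(Rational(-64, 121), 2) = Rational(4096, 14641)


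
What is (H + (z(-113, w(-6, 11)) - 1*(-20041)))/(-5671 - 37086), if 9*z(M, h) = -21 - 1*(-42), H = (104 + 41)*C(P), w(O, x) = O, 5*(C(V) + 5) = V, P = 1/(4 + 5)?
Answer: -173894/384813 ≈ -0.45189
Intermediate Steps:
P = 1/9 ≈ 0.11111
C(V) = -5 + V/5
H = -6496/9 (H = (104 + 41)*(-5 + (1/5)*(1/9)) = 145*(-5 + 1/45) = 145*(-224/45) = -6496/9 ≈ -721.78)
z(M, h) = 7/3 (z(M, h) = (-21 - 1*(-42))/9 = (-21 + 42)/9 = (1/9)*21 = 7/3)
(H + (z(-113, w(-6, 11)) - 1*(-20041)))/(-5671 - 37086) = (-6496/9 + (7/3 - 1*(-20041)))/(-5671 - 37086) = (-6496/9 + (7/3 + 20041))/(-42757) = (-6496/9 + 60130/3)*(-1/42757) = (173894/9)*(-1/42757) = -173894/384813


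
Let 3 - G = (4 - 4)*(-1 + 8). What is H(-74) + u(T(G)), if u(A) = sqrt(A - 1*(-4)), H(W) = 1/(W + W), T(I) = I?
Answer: -1/148 + sqrt(7) ≈ 2.6390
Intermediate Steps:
G = 3 (G = 3 - (4 - 4)*(-1 + 8) = 3 - 0*7 = 3 - 1*0 = 3 + 0 = 3)
H(W) = 1/(2*W)
u(A) = sqrt(4 + A) (u(A) = sqrt(A + 4) = sqrt(4 + A))
H(-74) + u(T(G)) = (1/2)/(-74) + sqrt(4 + 3) = (1/2)*(-1/74) + sqrt(7) = -1/148 + sqrt(7)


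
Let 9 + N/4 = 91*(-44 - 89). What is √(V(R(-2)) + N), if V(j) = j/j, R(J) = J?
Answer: 3*I*√5383 ≈ 220.11*I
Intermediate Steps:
N = -48448 (N = -36 + 4*(91*(-44 - 89)) = -36 + 4*(91*(-133)) = -36 + 4*(-12103) = -36 - 48412 = -48448)
V(j) = 1
√(V(R(-2)) + N) = √(1 - 48448) = √(-48447) = 3*I*√5383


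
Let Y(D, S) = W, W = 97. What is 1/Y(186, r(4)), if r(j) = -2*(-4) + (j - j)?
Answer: 1/97 ≈ 0.010309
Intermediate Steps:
r(j) = 8 (r(j) = 8 + 0 = 8)
Y(D, S) = 97
1/Y(186, r(4)) = 1/97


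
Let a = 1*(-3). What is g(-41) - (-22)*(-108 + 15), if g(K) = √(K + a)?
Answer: -2046 + 2*I*√11 ≈ -2046.0 + 6.6332*I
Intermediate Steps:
a = -3
g(K) = √(-3 + K) (g(K) = √(K - 3) = √(-3 + K))
g(-41) - (-22)*(-108 + 15) = √(-3 - 41) - (-22)*(-108 + 15) = √(-44) - (-22)*(-93) = 2*I*√11 - 1*2046 = 2*I*√11 - 2046 = -2046 + 2*I*√11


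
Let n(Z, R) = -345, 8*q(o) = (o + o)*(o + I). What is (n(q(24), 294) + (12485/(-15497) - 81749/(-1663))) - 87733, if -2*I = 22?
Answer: -2268657044160/25771511 ≈ -88030.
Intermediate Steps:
I = -11 (I = -½*22 = -11)
q(o) = o*(-11 + o)/4 (q(o) = ((o + o)*(o - 11))/8 = ((2*o)*(-11 + o))/8 = (2*o*(-11 + o))/8 = o*(-11 + o)/4)
(n(q(24), 294) + (12485/(-15497) - 81749/(-1663))) - 87733 = (-345 + (12485/(-15497) - 81749/(-1663))) - 87733 = (-345 + (12485*(-1/15497) - 81749*(-1/1663))) - 87733 = (-345 + (-12485/15497 + 81749/1663)) - 87733 = (-345 + 1246101698/25771511) - 87733 = -7645069597/25771511 - 87733 = -2268657044160/25771511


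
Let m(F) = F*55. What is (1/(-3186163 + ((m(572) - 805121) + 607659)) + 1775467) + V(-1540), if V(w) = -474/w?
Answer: 916555542644937/516233410 ≈ 1.7755e+6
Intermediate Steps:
m(F) = 55*F
(1/(-3186163 + ((m(572) - 805121) + 607659)) + 1775467) + V(-1540) = (1/(-3186163 + ((55*572 - 805121) + 607659)) + 1775467) - 474/(-1540) = (1/(-3186163 + ((31460 - 805121) + 607659)) + 1775467) - 474*(-1/1540) = (1/(-3186163 + (-773661 + 607659)) + 1775467) + 237/770 = (1/(-3186163 - 166002) + 1775467) + 237/770 = (1/(-3352165) + 1775467) + 237/770 = (-1/3352165 + 1775467) + 237/770 = 5951658336054/3352165 + 237/770 = 916555542644937/516233410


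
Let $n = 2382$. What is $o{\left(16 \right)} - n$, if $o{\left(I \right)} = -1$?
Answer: $-2383$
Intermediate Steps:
$o{\left(16 \right)} - n = -1 - 2382 = -2383$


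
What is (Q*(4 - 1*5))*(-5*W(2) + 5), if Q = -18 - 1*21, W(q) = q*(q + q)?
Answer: -1365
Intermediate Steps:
W(q) = 2*q**2 (W(q) = q*(2*q) = 2*q**2)
Q = -39 (Q = -18 - 21 = -39)
(Q*(4 - 1*5))*(-5*W(2) + 5) = (-39*(4 - 1*5))*(-10*2**2 + 5) = (-39*(4 - 5))*(-10*4 + 5) = (-39*(-1))*(-5*8 + 5) = 39*(-40 + 5) = 39*(-35) = -1365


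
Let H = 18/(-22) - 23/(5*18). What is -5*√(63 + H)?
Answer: -√6743770/66 ≈ -39.347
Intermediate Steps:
H = -1063/990 (H = 18*(-1/22) - 23/90 = -9/11 - 23*1/90 = -9/11 - 23/90 = -1063/990 ≈ -1.0737)
-5*√(63 + H) = -5*√(63 - 1063/990) = -√6743770/66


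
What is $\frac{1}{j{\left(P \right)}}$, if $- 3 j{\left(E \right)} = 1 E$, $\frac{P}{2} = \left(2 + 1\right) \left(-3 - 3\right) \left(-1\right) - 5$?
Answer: $- \frac{3}{26} \approx -0.11538$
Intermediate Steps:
$P = 26$ ($P = 2 \left(\left(2 + 1\right) \left(-3 - 3\right) \left(-1\right) - 5\right) = 2 \left(3 \left(-6\right) \left(-1\right) - 5\right) = 2 \left(\left(-18\right) \left(-1\right) - 5\right) = 2 \left(18 - 5\right) = 2 \cdot 13 = 26$)
$j{\left(E \right)} = - \frac{E}{3}$ ($j{\left(E \right)} = - \frac{1 E}{3} = - \frac{E}{3}$)
$\frac{1}{j{\left(P \right)}} = \frac{1}{\left(- \frac{1}{3}\right) 26} = \frac{1}{- \frac{26}{3}} = - \frac{3}{26}$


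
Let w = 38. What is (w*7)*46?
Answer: 12236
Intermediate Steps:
(w*7)*46 = (38*7)*46 = 266*46 = 12236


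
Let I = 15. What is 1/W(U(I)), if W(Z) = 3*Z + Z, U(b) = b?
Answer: 1/60 ≈ 0.016667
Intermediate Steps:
W(Z) = 4*Z
1/W(U(I)) = 1/(4*15) = 1/60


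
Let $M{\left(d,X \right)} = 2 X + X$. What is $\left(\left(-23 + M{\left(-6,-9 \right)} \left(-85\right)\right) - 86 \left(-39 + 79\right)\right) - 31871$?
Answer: $-33039$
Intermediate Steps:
$M{\left(d,X \right)} = 3 X$
$\left(\left(-23 + M{\left(-6,-9 \right)} \left(-85\right)\right) - 86 \left(-39 + 79\right)\right) - 31871 = \left(\left(-23 + 3 \left(-9\right) \left(-85\right)\right) - 86 \left(-39 + 79\right)\right) - 31871 = \left(\left(-23 - -2295\right) - 3440\right) - 31871 = \left(\left(-23 + 2295\right) - 3440\right) - 31871 = \left(2272 - 3440\right) - 31871 = -1168 - 31871 = -33039$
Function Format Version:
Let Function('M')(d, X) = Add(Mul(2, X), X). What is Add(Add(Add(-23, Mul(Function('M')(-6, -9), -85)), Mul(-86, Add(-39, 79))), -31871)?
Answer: -33039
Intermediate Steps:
Function('M')(d, X) = Mul(3, X)
Add(Add(Add(-23, Mul(Function('M')(-6, -9), -85)), Mul(-86, Add(-39, 79))), -31871) = Add(Add(Add(-23, Mul(Mul(3, -9), -85)), Mul(-86, Add(-39, 79))), -31871) = Add(Add(Add(-23, Mul(-27, -85)), Mul(-86, 40)), -31871) = Add(Add(Add(-23, 2295), -3440), -31871) = Add(Add(2272, -3440), -31871) = Add(-1168, -31871) = -33039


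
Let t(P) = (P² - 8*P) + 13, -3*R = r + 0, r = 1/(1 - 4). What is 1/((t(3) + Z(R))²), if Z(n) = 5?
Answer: ⅑ ≈ 0.11111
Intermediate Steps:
r = -⅓ (r = 1/(-3) = -⅓ ≈ -0.33333)
R = ⅑ (R = -(-⅓ + 0)/3 = -⅓*(-⅓) = ⅑ ≈ 0.11111)
t(P) = 13 + P² - 8*P
1/((t(3) + Z(R))²) = 1/(((13 + 3² - 8*3) + 5)²) = 1/(((13 + 9 - 24) + 5)²) = 1/((-2 + 5)²) = 1/(3²) = 1/9 = ⅑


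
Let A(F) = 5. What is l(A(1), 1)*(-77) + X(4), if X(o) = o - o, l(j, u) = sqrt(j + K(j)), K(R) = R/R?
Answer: -77*sqrt(6) ≈ -188.61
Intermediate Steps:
K(R) = 1
l(j, u) = sqrt(1 + j) (l(j, u) = sqrt(j + 1) = sqrt(1 + j))
X(o) = 0
l(A(1), 1)*(-77) + X(4) = sqrt(1 + 5)*(-77) + 0 = sqrt(6)*(-77) + 0 = -77*sqrt(6) + 0 = -77*sqrt(6)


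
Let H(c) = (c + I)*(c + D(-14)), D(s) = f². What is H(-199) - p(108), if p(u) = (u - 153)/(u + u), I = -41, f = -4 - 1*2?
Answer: 938885/24 ≈ 39120.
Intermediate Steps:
f = -6 (f = -4 - 2 = -6)
D(s) = 36 (D(s) = (-6)² = 36)
p(u) = (-153 + u)/(2*u) (p(u) = (-153 + u)/((2*u)) = (-153 + u)*(1/(2*u)) = (-153 + u)/(2*u))
H(c) = (-41 + c)*(36 + c) (H(c) = (c - 41)*(c + 36) = (-41 + c)*(36 + c))
H(-199) - p(108) = (-1476 + (-199)² - 5*(-199)) - (-153 + 108)/(2*108) = (-1476 + 39601 + 995) - (-45)/(2*108) = 39120 - 1*(-5/24) = 39120 + 5/24 = 938885/24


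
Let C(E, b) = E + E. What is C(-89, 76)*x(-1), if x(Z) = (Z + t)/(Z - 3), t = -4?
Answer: -445/2 ≈ -222.50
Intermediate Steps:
C(E, b) = 2*E
x(Z) = (-4 + Z)/(-3 + Z) (x(Z) = (Z - 4)/(Z - 3) = (-4 + Z)/(-3 + Z))
C(-89, 76)*x(-1) = (2*(-89))*((-4 - 1)/(-3 - 1)) = -178*(-5)/(-4) = -(-89)*(-5)/2 = -178*5/4 = -445/2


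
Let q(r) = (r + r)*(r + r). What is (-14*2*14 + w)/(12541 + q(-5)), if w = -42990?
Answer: -43382/12641 ≈ -3.4318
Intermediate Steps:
q(r) = 4*r² (q(r) = (2*r)*(2*r) = 4*r²)
(-14*2*14 + w)/(12541 + q(-5)) = (-14*2*14 - 42990)/(12541 + 4*(-5)²) = (-28*14 - 42990)/(12541 + 4*25) = (-392 - 42990)/(12541 + 100) = -43382/12641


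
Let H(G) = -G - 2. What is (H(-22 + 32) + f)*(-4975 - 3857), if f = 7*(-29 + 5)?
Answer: 1589760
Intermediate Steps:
f = -168 (f = 7*(-24) = -168)
H(G) = -2 - G
(H(-22 + 32) + f)*(-4975 - 3857) = ((-2 - (-22 + 32)) - 168)*(-4975 - 3857) = ((-2 - 1*10) - 168)*(-8832) = ((-2 - 10) - 168)*(-8832) = (-12 - 168)*(-8832) = -180*(-8832) = 1589760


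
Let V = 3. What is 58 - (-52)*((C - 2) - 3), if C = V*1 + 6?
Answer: 266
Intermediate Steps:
C = 9 (C = 3*1 + 6 = 3 + 6 = 9)
58 - (-52)*((C - 2) - 3) = 58 - (-52)*((9 - 2) - 3) = 58 - (-52)*(7 - 3) = 58 - (-52)*4 = 58 - 26*(-8) = 58 + 208 = 266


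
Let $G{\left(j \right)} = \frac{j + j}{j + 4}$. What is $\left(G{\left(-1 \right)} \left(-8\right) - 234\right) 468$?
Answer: $-107016$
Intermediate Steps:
$G{\left(j \right)} = \frac{2 j}{4 + j}$
$\left(G{\left(-1 \right)} \left(-8\right) - 234\right) 468 = \left(2 \left(-1\right) \frac{1}{4 - 1} \left(-8\right) - 234\right) 468 = \left(2 \left(-1\right) \frac{1}{3} \left(-8\right) - 234\right) 468 = \left(\left(- \frac{2}{3}\right) \left(-8\right) - 234\right) 468 = \left(\frac{16}{3} - 234\right) 468 = \left(- \frac{686}{3}\right) 468 = -107016$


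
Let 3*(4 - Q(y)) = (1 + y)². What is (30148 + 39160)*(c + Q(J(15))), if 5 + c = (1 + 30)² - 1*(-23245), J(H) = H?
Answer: 5015057572/3 ≈ 1.6717e+9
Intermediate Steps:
c = 24201 (c = -5 + ((1 + 30)² - 1*(-23245)) = -5 + (31² + 23245) = -5 + (961 + 23245) = -5 + 24206 = 24201)
Q(y) = 4 - (1 + y)²/3
(30148 + 39160)*(c + Q(J(15))) = (30148 + 39160)*(24201 + (4 - (1 + 15)²/3)) = 69308*(24201 + (4 - ⅓*16²)) = 69308*(24201 + (4 - ⅓*256)) = 69308*(24201 + (4 - 256/3)) = 69308*(24201 - 244/3) = 69308*(72359/3) = 5015057572/3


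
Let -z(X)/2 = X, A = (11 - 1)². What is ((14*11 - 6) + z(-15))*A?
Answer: 17800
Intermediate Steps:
A = 100 (A = 10² = 100)
z(X) = -2*X
((14*11 - 6) + z(-15))*A = ((14*11 - 6) - 2*(-15))*100 = ((154 - 6) + 30)*100 = (148 + 30)*100 = 178*100 = 17800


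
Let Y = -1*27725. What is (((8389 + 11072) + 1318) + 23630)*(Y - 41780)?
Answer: -3086647545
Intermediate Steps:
Y = -27725
(((8389 + 11072) + 1318) + 23630)*(Y - 41780) = (((8389 + 11072) + 1318) + 23630)*(-27725 - 41780) = ((19461 + 1318) + 23630)*(-69505) = (20779 + 23630)*(-69505) = 44409*(-69505) = -3086647545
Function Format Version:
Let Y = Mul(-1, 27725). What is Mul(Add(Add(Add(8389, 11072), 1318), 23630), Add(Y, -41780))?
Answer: -3086647545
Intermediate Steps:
Y = -27725
Mul(Add(Add(Add(8389, 11072), 1318), 23630), Add(Y, -41780)) = Mul(Add(Add(Add(8389, 11072), 1318), 23630), Add(-27725, -41780)) = Mul(Add(Add(19461, 1318), 23630), -69505) = Mul(Add(20779, 23630), -69505) = Mul(44409, -69505) = -3086647545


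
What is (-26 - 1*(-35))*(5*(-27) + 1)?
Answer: -1206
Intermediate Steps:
(-26 - 1*(-35))*(5*(-27) + 1) = (-26 + 35)*(-135 + 1) = 9*(-134) = -1206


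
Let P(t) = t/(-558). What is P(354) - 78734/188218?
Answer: -9213562/8752137 ≈ -1.0527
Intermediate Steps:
P(t) = -t/558 (P(t) = t*(-1/558) = -t/558)
P(354) - 78734/188218 = -1/558*354 - 78734/188218 = -59/93 - 78734*1/188218 = -59/93 - 39367/94109 = -9213562/8752137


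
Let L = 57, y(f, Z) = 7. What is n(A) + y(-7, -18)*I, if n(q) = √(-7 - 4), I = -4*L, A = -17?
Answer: -1596 + I*√11 ≈ -1596.0 + 3.3166*I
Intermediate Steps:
I = -228 (I = -4*57 = -228)
n(q) = I*√11 (n(q) = √(-11) = I*√11)
n(A) + y(-7, -18)*I = I*√11 + 7*(-228) = I*√11 - 1596 = -1596 + I*√11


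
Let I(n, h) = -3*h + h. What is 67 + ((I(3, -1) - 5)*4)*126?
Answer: -1445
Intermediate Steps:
I(n, h) = -2*h
67 + ((I(3, -1) - 5)*4)*126 = 67 + ((-2*(-1) - 5)*4)*126 = 67 + ((2 - 5)*4)*126 = 67 - 3*4*126 = 67 - 12*126 = 67 - 1512 = -1445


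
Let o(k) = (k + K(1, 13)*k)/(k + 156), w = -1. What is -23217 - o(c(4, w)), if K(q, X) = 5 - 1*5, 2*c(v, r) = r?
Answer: -7220486/311 ≈ -23217.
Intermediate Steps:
c(v, r) = r/2
K(q, X) = 0 (K(q, X) = 5 - 5 = 0)
o(k) = k/(156 + k) (o(k) = (k + 0*k)/(k + 156) = (k + 0)/(156 + k) = k/(156 + k))
-23217 - o(c(4, w)) = -23217 - (½)*(-1)/(156 + (½)*(-1)) = -23217 - (-1)/(2*(156 - ½)) = -23217 - (-1)/(2*311/2) = -23217 - (-1)*2/(2*311) = -23217 - 1*(-1/311) = -23217 + 1/311 = -7220486/311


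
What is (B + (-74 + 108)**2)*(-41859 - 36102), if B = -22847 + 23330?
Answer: -127778079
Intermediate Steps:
B = 483
(B + (-74 + 108)**2)*(-41859 - 36102) = (483 + (-74 + 108)**2)*(-41859 - 36102) = (483 + 34**2)*(-77961) = (483 + 1156)*(-77961) = 1639*(-77961) = -127778079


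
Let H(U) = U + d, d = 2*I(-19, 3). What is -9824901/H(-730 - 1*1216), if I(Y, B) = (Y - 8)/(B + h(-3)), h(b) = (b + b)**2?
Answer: 127723713/25316 ≈ 5045.2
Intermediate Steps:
h(b) = 4*b**2 (h(b) = (2*b)**2 = 4*b**2)
I(Y, B) = (-8 + Y)/(36 + B) (I(Y, B) = (Y - 8)/(B + 4*(-3)**2) = (-8 + Y)/(B + 4*9) = (-8 + Y)/(B + 36) = (-8 + Y)/(36 + B))
d = -18/13 (d = 2*((-8 - 19)/(36 + 3)) = 2*(-27/39) = 2*((1/39)*(-27)) = 2*(-9/13) = -18/13 ≈ -1.3846)
H(U) = -18/13 + U (H(U) = U - 18/13 = -18/13 + U)
-9824901/H(-730 - 1*1216) = -9824901/(-18/13 + (-730 - 1*1216)) = -9824901/(-18/13 + (-730 - 1216)) = -9824901/(-18/13 - 1946) = -9824901/(-25316/13) = -9824901*(-13/25316) = 127723713/25316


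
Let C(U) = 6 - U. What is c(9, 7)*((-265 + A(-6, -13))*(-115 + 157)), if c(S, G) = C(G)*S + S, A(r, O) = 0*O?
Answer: 0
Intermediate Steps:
A(r, O) = 0
c(S, G) = S + S*(6 - G) (c(S, G) = (6 - G)*S + S = S*(6 - G) + S = S + S*(6 - G))
c(9, 7)*((-265 + A(-6, -13))*(-115 + 157)) = (9*(7 - 1*7))*((-265 + 0)*(-115 + 157)) = (9*(7 - 7))*(-265*42) = (9*0)*(-11130) = 0*(-11130) = 0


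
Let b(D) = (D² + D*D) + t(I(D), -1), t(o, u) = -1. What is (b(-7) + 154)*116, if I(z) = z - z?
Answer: 29116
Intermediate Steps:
I(z) = 0
b(D) = -1 + 2*D² (b(D) = (D² + D*D) - 1 = (D² + D²) - 1 = 2*D² - 1 = -1 + 2*D²)
(b(-7) + 154)*116 = ((-1 + 2*(-7)²) + 154)*116 = ((-1 + 2*49) + 154)*116 = ((-1 + 98) + 154)*116 = (97 + 154)*116 = 251*116 = 29116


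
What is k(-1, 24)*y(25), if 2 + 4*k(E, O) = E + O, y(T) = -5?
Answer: -105/4 ≈ -26.250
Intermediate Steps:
k(E, O) = -½ + E/4 + O/4 (k(E, O) = -½ + (E + O)/4 = -½ + (E/4 + O/4) = -½ + E/4 + O/4)
k(-1, 24)*y(25) = (-½ + (¼)*(-1) + (¼)*24)*(-5) = (-½ - ¼ + 6)*(-5) = (21/4)*(-5) = -105/4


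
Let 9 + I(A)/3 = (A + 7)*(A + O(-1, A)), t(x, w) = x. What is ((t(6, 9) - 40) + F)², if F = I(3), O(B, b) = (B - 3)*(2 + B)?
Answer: 8281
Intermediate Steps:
O(B, b) = (-3 + B)*(2 + B)
I(A) = -27 + 3*(-4 + A)*(7 + A) (I(A) = -27 + 3*((A + 7)*(A + (-6 + (-1)² - 1*(-1)))) = -27 + 3*((7 + A)*(A + (-6 + 1 + 1))) = -27 + 3*((7 + A)*(A - 4)) = -27 + 3*((7 + A)*(-4 + A)) = -27 + 3*((-4 + A)*(7 + A)) = -27 + 3*(-4 + A)*(7 + A))
F = -57 (F = -111 + 3*3² + 9*3 = -111 + 3*9 + 27 = -111 + 27 + 27 = -57)
((t(6, 9) - 40) + F)² = ((6 - 40) - 57)² = (-34 - 57)² = (-91)² = 8281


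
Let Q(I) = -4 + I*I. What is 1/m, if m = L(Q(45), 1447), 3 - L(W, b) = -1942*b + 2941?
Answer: 1/2807136 ≈ 3.5623e-7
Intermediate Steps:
Q(I) = -4 + I²
L(W, b) = -2938 + 1942*b (L(W, b) = 3 - (-1942*b + 2941) = 3 - (2941 - 1942*b) = 3 + (-2941 + 1942*b) = -2938 + 1942*b)
m = 2807136 (m = -2938 + 1942*1447 = -2938 + 2810074 = 2807136)
1/m = 1/2807136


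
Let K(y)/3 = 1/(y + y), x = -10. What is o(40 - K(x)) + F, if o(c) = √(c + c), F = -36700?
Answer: -36700 + √8030/10 ≈ -36691.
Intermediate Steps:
K(y) = 3/(2*y) (K(y) = 3/(y + y) = 3/((2*y)) = 3*(1/(2*y)) = 3/(2*y))
o(c) = √2*√c (o(c) = √(2*c) = √2*√c)
o(40 - K(x)) + F = √2*√(40 - 3/(2*(-10))) - 36700 = √2*√(40 - 3*(-1)/(2*10)) - 36700 = √2*√(40 - 1*(-3/20)) - 36700 = √2*√(40 + 3/20) - 36700 = √2*√(803/20) - 36700 = √2*(√4015/10) - 36700 = √8030/10 - 36700 = -36700 + √8030/10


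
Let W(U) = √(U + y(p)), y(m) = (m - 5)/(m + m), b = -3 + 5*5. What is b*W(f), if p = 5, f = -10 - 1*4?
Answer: 22*I*√14 ≈ 82.316*I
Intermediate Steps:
f = -14 (f = -10 - 4 = -14)
b = 22 (b = -3 + 25 = 22)
y(m) = (-5 + m)/(2*m) (y(m) = (-5 + m)/((2*m)) = (-5 + m)*(1/(2*m)) = (-5 + m)/(2*m))
W(U) = √U (W(U) = √(U + (½)*(-5 + 5)/5) = √(U + (½)*(⅕)*0) = √(U + 0) = √U)
b*W(f) = 22*√(-14) = 22*(I*√14) = 22*I*√14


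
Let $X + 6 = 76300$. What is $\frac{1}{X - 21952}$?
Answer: $\frac{1}{54342} \approx 1.8402 \cdot 10^{-5}$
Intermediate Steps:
$X = 76294$ ($X = -6 + 76300 = 76294$)
$\frac{1}{X - 21952} = \frac{1}{76294 - 21952} = \frac{1}{54342}$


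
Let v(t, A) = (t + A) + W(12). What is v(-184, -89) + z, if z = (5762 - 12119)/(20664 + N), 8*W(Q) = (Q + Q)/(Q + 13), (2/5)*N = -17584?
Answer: -12212799/44800 ≈ -272.61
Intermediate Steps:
N = -43960 (N = (5/2)*(-17584) = -43960)
W(Q) = Q/(4*(13 + Q)) (W(Q) = ((Q + Q)/(Q + 13))/8 = ((2*Q)/(13 + Q))/8 = (2*Q/(13 + Q))/8 = Q/(4*(13 + Q)))
v(t, A) = 3/25 + A + t (v(t, A) = (t + A) + (1/4)*12/(13 + 12) = (A + t) + (1/4)*12/25 = (A + t) + (1/4)*12*(1/25) = (A + t) + 3/25 = 3/25 + A + t)
z = 489/1792 (z = (5762 - 12119)/(20664 - 43960) = -6357/(-23296) = -6357*(-1/23296) = 489/1792 ≈ 0.27288)
v(-184, -89) + z = (3/25 - 89 - 184) + 489/1792 = -6822/25 + 489/1792 = -12212799/44800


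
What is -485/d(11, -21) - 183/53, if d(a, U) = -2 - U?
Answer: -29182/1007 ≈ -28.979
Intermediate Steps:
-485/d(11, -21) - 183/53 = -485/(-2 - 1*(-21)) - 183/53 = -485/(-2 + 21) - 183*1/53 = -485/19 - 183/53 = -29182/1007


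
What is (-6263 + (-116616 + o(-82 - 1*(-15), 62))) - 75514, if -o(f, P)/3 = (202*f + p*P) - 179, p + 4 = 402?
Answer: -231282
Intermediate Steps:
p = 398 (p = -4 + 402 = 398)
o(f, P) = 537 - 1194*P - 606*f (o(f, P) = -3*((202*f + 398*P) - 179) = -3*(-179 + 202*f + 398*P) = 537 - 1194*P - 606*f)
(-6263 + (-116616 + o(-82 - 1*(-15), 62))) - 75514 = (-6263 + (-116616 + (537 - 1194*62 - 606*(-82 - 1*(-15))))) - 75514 = (-6263 + (-116616 + (537 - 74028 - 606*(-82 + 15)))) - 75514 = (-6263 + (-116616 + (537 - 74028 - 606*(-67)))) - 75514 = (-6263 + (-116616 + (537 - 74028 + 40602))) - 75514 = (-6263 + (-116616 - 32889)) - 75514 = (-6263 - 149505) - 75514 = -155768 - 75514 = -231282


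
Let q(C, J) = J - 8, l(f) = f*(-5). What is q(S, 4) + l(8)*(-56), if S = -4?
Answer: 2236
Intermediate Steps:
l(f) = -5*f
q(C, J) = -8 + J
q(S, 4) + l(8)*(-56) = (-8 + 4) - 5*8*(-56) = -4 - 40*(-56) = -4 + 2240 = 2236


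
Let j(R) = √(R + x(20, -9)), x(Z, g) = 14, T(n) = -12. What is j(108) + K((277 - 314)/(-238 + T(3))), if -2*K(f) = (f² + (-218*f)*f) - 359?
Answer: 22734573/125000 + √122 ≈ 192.92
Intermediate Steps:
K(f) = 359/2 + 217*f²/2 (K(f) = -((f² + (-218*f)*f) - 359)/2 = -((f² - 218*f²) - 359)/2 = -(-217*f² - 359)/2 = -(-359 - 217*f²)/2 = 359/2 + 217*f²/2)
j(R) = √(14 + R) (j(R) = √(R + 14) = √(14 + R))
j(108) + K((277 - 314)/(-238 + T(3))) = √(14 + 108) + (359/2 + 217*((277 - 314)/(-238 - 12))²/2) = √122 + (359/2 + 217*(-37/(-250))²/2) = √122 + (359/2 + 217*(-37*(-1/250))²/2) = √122 + (359/2 + 217*(37/250)²/2) = √122 + (359/2 + (217/2)*(1369/62500)) = √122 + (359/2 + 297073/125000) = √122 + 22734573/125000 = 22734573/125000 + √122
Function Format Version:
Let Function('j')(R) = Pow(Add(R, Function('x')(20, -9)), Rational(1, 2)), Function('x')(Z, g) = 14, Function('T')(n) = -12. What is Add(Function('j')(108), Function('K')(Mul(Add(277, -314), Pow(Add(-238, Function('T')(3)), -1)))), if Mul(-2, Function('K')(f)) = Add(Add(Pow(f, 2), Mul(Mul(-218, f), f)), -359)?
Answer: Add(Rational(22734573, 125000), Pow(122, Rational(1, 2))) ≈ 192.92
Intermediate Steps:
Function('K')(f) = Add(Rational(359, 2), Mul(Rational(217, 2), Pow(f, 2))) (Function('K')(f) = Mul(Rational(-1, 2), Add(Add(Pow(f, 2), Mul(Mul(-218, f), f)), -359)) = Mul(Rational(-1, 2), Add(Add(Pow(f, 2), Mul(-218, Pow(f, 2))), -359)) = Mul(Rational(-1, 2), Add(Mul(-217, Pow(f, 2)), -359)) = Mul(Rational(-1, 2), Add(-359, Mul(-217, Pow(f, 2)))) = Add(Rational(359, 2), Mul(Rational(217, 2), Pow(f, 2))))
Function('j')(R) = Pow(Add(14, R), Rational(1, 2)) (Function('j')(R) = Pow(Add(R, 14), Rational(1, 2)) = Pow(Add(14, R), Rational(1, 2)))
Add(Function('j')(108), Function('K')(Mul(Add(277, -314), Pow(Add(-238, Function('T')(3)), -1)))) = Add(Pow(Add(14, 108), Rational(1, 2)), Add(Rational(359, 2), Mul(Rational(217, 2), Pow(Mul(Add(277, -314), Pow(Add(-238, -12), -1)), 2)))) = Add(Pow(122, Rational(1, 2)), Add(Rational(359, 2), Mul(Rational(217, 2), Pow(Mul(-37, Pow(-250, -1)), 2)))) = Add(Pow(122, Rational(1, 2)), Add(Rational(359, 2), Mul(Rational(217, 2), Pow(Mul(-37, Rational(-1, 250)), 2)))) = Add(Pow(122, Rational(1, 2)), Add(Rational(359, 2), Mul(Rational(217, 2), Pow(Rational(37, 250), 2)))) = Add(Pow(122, Rational(1, 2)), Add(Rational(359, 2), Mul(Rational(217, 2), Rational(1369, 62500)))) = Add(Pow(122, Rational(1, 2)), Add(Rational(359, 2), Rational(297073, 125000))) = Add(Pow(122, Rational(1, 2)), Rational(22734573, 125000)) = Add(Rational(22734573, 125000), Pow(122, Rational(1, 2)))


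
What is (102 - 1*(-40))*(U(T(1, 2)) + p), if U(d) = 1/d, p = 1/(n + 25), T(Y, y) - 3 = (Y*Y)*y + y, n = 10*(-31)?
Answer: 39476/1995 ≈ 19.787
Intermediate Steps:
n = -310
T(Y, y) = 3 + y + y*Y**2 (T(Y, y) = 3 + ((Y*Y)*y + y) = 3 + (Y**2*y + y) = 3 + (y*Y**2 + y) = 3 + (y + y*Y**2) = 3 + y + y*Y**2)
p = -1/285 (p = 1/(-310 + 25) = 1/(-285) = -1/285 ≈ -0.0035088)
U(d) = 1/d
(102 - 1*(-40))*(U(T(1, 2)) + p) = (102 - 1*(-40))*(1/(3 + 2 + 2*1**2) - 1/285) = (102 + 40)*(1/(3 + 2 + 2*1) - 1/285) = 142*(1/(3 + 2 + 2) - 1/285) = 142*(1/7 - 1/285) = 142*(278/1995) = 39476/1995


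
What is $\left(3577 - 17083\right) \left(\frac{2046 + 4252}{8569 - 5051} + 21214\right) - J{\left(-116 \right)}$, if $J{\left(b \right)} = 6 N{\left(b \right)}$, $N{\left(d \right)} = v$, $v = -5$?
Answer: $- \frac{504024621180}{1759} \approx -2.8654 \cdot 10^{8}$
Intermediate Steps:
$N{\left(d \right)} = -5$
$J{\left(b \right)} = -30$ ($J{\left(b \right)} = 6 \left(-5\right) = -30$)
$\left(3577 - 17083\right) \left(\frac{2046 + 4252}{8569 - 5051} + 21214\right) - J{\left(-116 \right)} = \left(3577 - 17083\right) \left(\frac{2046 + 4252}{8569 - 5051} + 21214\right) - -30 = - 13506 \left(\frac{6298}{3518} + 21214\right) + 30 = - 13506 \left(6298 \cdot \frac{1}{3518} + 21214\right) + 30 = - 13506 \left(\frac{3149}{1759} + 21214\right) + 30 = \left(-13506\right) \frac{37318575}{1759} + 30 = - \frac{504024673950}{1759} + 30 = - \frac{504024621180}{1759}$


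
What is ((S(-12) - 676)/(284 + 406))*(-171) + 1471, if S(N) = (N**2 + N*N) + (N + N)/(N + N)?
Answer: 360389/230 ≈ 1566.9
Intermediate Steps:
S(N) = 1 + 2*N**2 (S(N) = (N**2 + N**2) + (2*N)/((2*N)) = 2*N**2 + (2*N)*(1/(2*N)) = 2*N**2 + 1 = 1 + 2*N**2)
((S(-12) - 676)/(284 + 406))*(-171) + 1471 = (((1 + 2*(-12)**2) - 676)/(284 + 406))*(-171) + 1471 = (((1 + 2*144) - 676)/690)*(-171) + 1471 = (((1 + 288) - 676)*(1/690))*(-171) + 1471 = ((289 - 676)*(1/690))*(-171) + 1471 = -387*1/690*(-171) + 1471 = -129/230*(-171) + 1471 = 22059/230 + 1471 = 360389/230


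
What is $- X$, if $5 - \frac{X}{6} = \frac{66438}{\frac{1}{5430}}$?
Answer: $2164550010$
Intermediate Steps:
$X = -2164550010$ ($X = 30 - 6 \frac{66438}{\frac{1}{5430}} = 30 - 6 \cdot 66438 \frac{1}{\frac{1}{5430}} = 30 - 6 \cdot 66438 \cdot 5430 = 30 - 2164550040 = -2164550010$)
$- X = \left(-1\right) \left(-2164550010\right) = 2164550010$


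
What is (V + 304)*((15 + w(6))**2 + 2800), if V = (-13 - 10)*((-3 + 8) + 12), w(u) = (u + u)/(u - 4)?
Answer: -281967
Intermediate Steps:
w(u) = 2*u/(-4 + u) (w(u) = (2*u)/(-4 + u) = 2*u/(-4 + u))
V = -391 (V = -23*(5 + 12) = -23*17 = -391)
(V + 304)*((15 + w(6))**2 + 2800) = (-391 + 304)*((15 + 2*6/(-4 + 6))**2 + 2800) = -87*((15 + 2*6/2)**2 + 2800) = -87*((15 + 2*6*(1/2))**2 + 2800) = -87*((15 + 6)**2 + 2800) = -87*(21**2 + 2800) = -87*(441 + 2800) = -87*3241 = -281967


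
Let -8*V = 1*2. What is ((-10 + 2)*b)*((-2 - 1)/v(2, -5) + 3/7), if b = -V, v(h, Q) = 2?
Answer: 15/7 ≈ 2.1429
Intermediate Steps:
V = -¼ (V = -2/8 = -⅛*2 = -¼ ≈ -0.25000)
b = ¼ (b = -1*(-¼) = ¼ ≈ 0.25000)
((-10 + 2)*b)*((-2 - 1)/v(2, -5) + 3/7) = ((-10 + 2)*(¼))*((-2 - 1)/2 + 3/7) = (-8*¼)*(-3*½ + 3*(⅐)) = -2*(-3/2 + 3/7) = -2*(-15/14) = 15/7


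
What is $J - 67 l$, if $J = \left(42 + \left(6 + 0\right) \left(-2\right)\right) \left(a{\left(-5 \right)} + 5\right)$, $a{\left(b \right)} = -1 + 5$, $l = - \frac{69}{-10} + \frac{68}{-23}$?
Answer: $\frac{1331}{230} \approx 5.787$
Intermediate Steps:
$l = \frac{907}{230}$ ($l = \left(-69\right) \left(- \frac{1}{10}\right) + 68 \left(- \frac{1}{23}\right) = \frac{69}{10} - \frac{68}{23} = \frac{907}{230} \approx 3.9435$)
$a{\left(b \right)} = 4$
$J = 270$ ($J = \left(42 + \left(6 + 0\right) \left(-2\right)\right) \left(4 + 5\right) = \left(42 + 6 \left(-2\right)\right) 9 = \left(42 - 12\right) 9 = 30 \cdot 9 = 270$)
$J - 67 l = 270 - \frac{60769}{230} = \frac{1331}{230}$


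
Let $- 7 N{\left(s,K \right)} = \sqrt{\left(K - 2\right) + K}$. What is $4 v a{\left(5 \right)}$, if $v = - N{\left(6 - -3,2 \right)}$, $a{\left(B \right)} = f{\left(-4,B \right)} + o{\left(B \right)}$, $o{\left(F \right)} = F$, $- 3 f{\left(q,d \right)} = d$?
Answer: $\frac{40 \sqrt{2}}{21} \approx 2.6937$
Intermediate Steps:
$f{\left(q,d \right)} = - \frac{d}{3}$
$N{\left(s,K \right)} = - \frac{\sqrt{-2 + 2 K}}{7}$ ($N{\left(s,K \right)} = - \frac{\sqrt{\left(K - 2\right) + K}}{7} = - \frac{\sqrt{\left(-2 + K\right) + K}}{7} = - \frac{\sqrt{-2 + 2 K}}{7}$)
$a{\left(B \right)} = \frac{2 B}{3}$ ($a{\left(B \right)} = - \frac{B}{3} + B = \frac{2 B}{3}$)
$v = \frac{\sqrt{2}}{7}$ ($v = - \frac{\left(-1\right) \sqrt{-2 + 2 \cdot 2}}{7} = - \frac{\left(-1\right) \sqrt{-2 + 4}}{7} = - \frac{\left(-1\right) \sqrt{2}}{7} = \frac{\sqrt{2}}{7} \approx 0.20203$)
$4 v a{\left(5 \right)} = 4 \frac{\sqrt{2}}{7} \cdot \frac{2}{3} \cdot 5 = \frac{4 \sqrt{2}}{7} \cdot \frac{10}{3} = \frac{40 \sqrt{2}}{21}$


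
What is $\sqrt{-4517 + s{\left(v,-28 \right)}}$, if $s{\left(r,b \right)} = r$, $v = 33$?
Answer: $2 i \sqrt{1121} \approx 66.963 i$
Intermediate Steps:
$\sqrt{-4517 + s{\left(v,-28 \right)}} = \sqrt{-4517 + 33} = \sqrt{-4484} = 2 i \sqrt{1121}$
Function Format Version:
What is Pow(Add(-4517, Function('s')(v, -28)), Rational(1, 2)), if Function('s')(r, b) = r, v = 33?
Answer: Mul(2, I, Pow(1121, Rational(1, 2))) ≈ Mul(66.963, I)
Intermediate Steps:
Pow(Add(-4517, Function('s')(v, -28)), Rational(1, 2)) = Pow(Add(-4517, 33), Rational(1, 2)) = Pow(-4484, Rational(1, 2)) = Mul(2, I, Pow(1121, Rational(1, 2)))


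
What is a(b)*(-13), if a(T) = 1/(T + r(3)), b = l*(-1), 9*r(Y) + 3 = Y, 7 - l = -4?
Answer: 13/11 ≈ 1.1818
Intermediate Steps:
l = 11 (l = 7 - 1*(-4) = 7 + 4 = 11)
r(Y) = -1/3 + Y/9
b = -11 (b = 11*(-1) = -11)
a(T) = 1/T (a(T) = 1/(T + (-1/3 + (1/9)*3)) = 1/(T + (-1/3 + 1/3)) = 1/(T + 0) = 1/T)
a(b)*(-13) = -13/(-11) = -1/11*(-13) = 13/11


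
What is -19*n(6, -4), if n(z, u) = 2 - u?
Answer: -114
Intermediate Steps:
-19*n(6, -4) = -19*(2 - 1*(-4)) = -19*(2 + 4) = -19*6 = -114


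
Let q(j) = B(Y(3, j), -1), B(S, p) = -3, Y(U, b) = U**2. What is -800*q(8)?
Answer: 2400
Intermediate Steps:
q(j) = -3
-800*q(8) = -800*(-3) = 2400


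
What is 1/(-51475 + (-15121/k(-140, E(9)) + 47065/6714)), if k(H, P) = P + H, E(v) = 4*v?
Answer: -349128/17918155223 ≈ -1.9485e-5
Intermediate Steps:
k(H, P) = H + P
1/(-51475 + (-15121/k(-140, E(9)) + 47065/6714)) = 1/(-51475 + (-15121/(-140 + 4*9) + 47065/6714)) = 1/(-51475 + (-15121/(-140 + 36) + 47065*(1/6714))) = 1/(-51475 + (-15121/(-104) + 47065/6714)) = 1/(-51475 + (-15121*(-1/104) + 47065/6714)) = 1/(-51475 + (15121/104 + 47065/6714)) = 1/(-51475 + 53208577/349128) = 1/(-17918155223/349128) = -349128/17918155223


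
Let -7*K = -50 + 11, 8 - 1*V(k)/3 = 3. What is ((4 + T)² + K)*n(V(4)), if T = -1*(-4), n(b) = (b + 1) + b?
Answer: 15097/7 ≈ 2156.7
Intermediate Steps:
V(k) = 15 (V(k) = 24 - 3*3 = 24 - 9 = 15)
K = 39/7 (K = -(-50 + 11)/7 = -⅐*(-39) = 39/7 ≈ 5.5714)
n(b) = 1 + 2*b (n(b) = (1 + b) + b = 1 + 2*b)
T = 4
((4 + T)² + K)*n(V(4)) = ((4 + 4)² + 39/7)*(1 + 2*15) = (8² + 39/7)*(1 + 30) = (64 + 39/7)*31 = (487/7)*31 = 15097/7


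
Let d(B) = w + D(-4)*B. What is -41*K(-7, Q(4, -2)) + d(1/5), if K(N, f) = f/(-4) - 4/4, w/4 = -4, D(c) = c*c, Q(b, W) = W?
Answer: 77/10 ≈ 7.7000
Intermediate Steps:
D(c) = c²
w = -16 (w = 4*(-4) = -16)
K(N, f) = -1 - f/4 (K(N, f) = f*(-¼) - 4*¼ = -f/4 - 1 = -1 - f/4)
d(B) = -16 + 16*B (d(B) = -16 + (-4)²*B = -16 + 16*B)
-41*K(-7, Q(4, -2)) + d(1/5) = -41*(-1 - ¼*(-2)) + (-16 + 16/5) = -41*(-1 + ½) + (-16 + 16*(⅕)) = -41*(-½) + (-16 + 16/5) = 41/2 - 64/5 = 77/10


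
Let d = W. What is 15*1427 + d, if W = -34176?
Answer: -12771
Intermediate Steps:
d = -34176
15*1427 + d = 15*1427 - 34176 = 21405 - 34176 = -12771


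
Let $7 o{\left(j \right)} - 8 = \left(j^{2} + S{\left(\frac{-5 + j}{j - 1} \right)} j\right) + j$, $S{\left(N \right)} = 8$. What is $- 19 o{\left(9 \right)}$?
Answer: $- \frac{3230}{7} \approx -461.43$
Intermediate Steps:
$o{\left(j \right)} = \frac{8}{7} + \frac{j^{2}}{7} + \frac{9 j}{7}$ ($o{\left(j \right)} = \frac{8}{7} + \frac{\left(j^{2} + 8 j\right) + j}{7} = \frac{8}{7} + \frac{j^{2} + 9 j}{7} = \frac{8}{7} + \left(\frac{j^{2}}{7} + \frac{9 j}{7}\right) = \frac{8}{7} + \frac{j^{2}}{7} + \frac{9 j}{7}$)
$- 19 o{\left(9 \right)} = - 19 \left(\frac{8}{7} + \frac{9^{2}}{7} + \frac{9}{7} \cdot 9\right) = - 19 \left(\frac{8}{7} + \frac{1}{7} \cdot 81 + \frac{81}{7}\right) = - 19 \left(\frac{8}{7} + \frac{81}{7} + \frac{81}{7}\right) = \left(-19\right) \frac{170}{7} = - \frac{3230}{7}$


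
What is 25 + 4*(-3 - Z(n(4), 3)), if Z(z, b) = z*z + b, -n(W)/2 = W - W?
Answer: 1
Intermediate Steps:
n(W) = 0 (n(W) = -2*(W - W) = -2*0 = 0)
Z(z, b) = b + z² (Z(z, b) = z² + b = b + z²)
25 + 4*(-3 - Z(n(4), 3)) = 25 + 4*(-3 - (3 + 0²)) = 25 + 4*(-3 - (3 + 0)) = 25 + 4*(-3 - 1*3) = 25 + 4*(-3 - 3) = 25 + 4*(-6) = 25 - 24 = 1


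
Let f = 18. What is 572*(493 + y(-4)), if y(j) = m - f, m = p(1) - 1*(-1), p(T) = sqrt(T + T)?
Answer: 272272 + 572*sqrt(2) ≈ 2.7308e+5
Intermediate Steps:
p(T) = sqrt(2)*sqrt(T) (p(T) = sqrt(2*T) = sqrt(2)*sqrt(T))
m = 1 + sqrt(2) (m = sqrt(2)*sqrt(1) - 1*(-1) = sqrt(2)*1 + 1 = sqrt(2) + 1 = 1 + sqrt(2) ≈ 2.4142)
y(j) = -17 + sqrt(2) (y(j) = (1 + sqrt(2)) - 1*18 = (1 + sqrt(2)) - 18 = -17 + sqrt(2))
572*(493 + y(-4)) = 572*(493 + (-17 + sqrt(2))) = 572*(476 + sqrt(2)) = 272272 + 572*sqrt(2)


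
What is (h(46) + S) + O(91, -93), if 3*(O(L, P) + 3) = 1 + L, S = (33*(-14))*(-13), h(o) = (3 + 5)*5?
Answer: 18221/3 ≈ 6073.7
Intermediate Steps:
h(o) = 40 (h(o) = 8*5 = 40)
S = 6006 (S = -462*(-13) = 6006)
O(L, P) = -8/3 + L/3 (O(L, P) = -3 + (1 + L)/3 = -3 + (⅓ + L/3) = -8/3 + L/3)
(h(46) + S) + O(91, -93) = (40 + 6006) + (-8/3 + (⅓)*91) = 6046 + (-8/3 + 91/3) = 6046 + 83/3 = 18221/3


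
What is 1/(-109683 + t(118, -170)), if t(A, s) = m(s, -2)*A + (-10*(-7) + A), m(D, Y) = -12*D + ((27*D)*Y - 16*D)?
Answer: 1/1535425 ≈ 6.5129e-7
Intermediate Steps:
m(D, Y) = -28*D + 27*D*Y (m(D, Y) = -12*D + (27*D*Y - 16*D) = -12*D + (-16*D + 27*D*Y) = -28*D + 27*D*Y)
t(A, s) = 70 + A - 82*A*s (t(A, s) = (s*(-28 + 27*(-2)))*A + (-10*(-7) + A) = (s*(-28 - 54))*A + (70 + A) = (s*(-82))*A + (70 + A) = (-82*s)*A + (70 + A) = -82*A*s + (70 + A) = 70 + A - 82*A*s)
1/(-109683 + t(118, -170)) = 1/(-109683 + (70 + 118 - 82*118*(-170))) = 1/(-109683 + (70 + 118 + 1644920)) = 1/(-109683 + 1645108) = 1/1535425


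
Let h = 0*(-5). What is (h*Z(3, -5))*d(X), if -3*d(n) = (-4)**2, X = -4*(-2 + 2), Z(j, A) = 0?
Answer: 0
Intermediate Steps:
h = 0
X = 0 (X = -4*0 = 0)
d(n) = -16/3 (d(n) = -1/3*(-4)**2 = -1/3*16 = -16/3)
(h*Z(3, -5))*d(X) = (0*0)*(-16/3) = 0*(-16/3) = 0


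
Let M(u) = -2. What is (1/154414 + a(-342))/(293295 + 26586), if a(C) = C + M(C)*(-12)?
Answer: -49103651/49394104734 ≈ -0.00099412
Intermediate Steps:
a(C) = 24 + C (a(C) = C - 2*(-12) = C + 24 = 24 + C)
(1/154414 + a(-342))/(293295 + 26586) = (1/154414 + (24 - 342))/(293295 + 26586) = (1/154414 - 318)/319881 = -49103651/154414*1/319881 = -49103651/49394104734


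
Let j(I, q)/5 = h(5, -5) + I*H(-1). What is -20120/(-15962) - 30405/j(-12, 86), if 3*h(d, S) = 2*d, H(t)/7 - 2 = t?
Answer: 148031903/1931402 ≈ 76.645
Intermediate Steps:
H(t) = 14 + 7*t
h(d, S) = 2*d/3 (h(d, S) = (2*d)/3 = 2*d/3)
j(I, q) = 50/3 + 35*I (j(I, q) = 5*((2/3)*5 + I*(14 + 7*(-1))) = 5*(10/3 + I*(14 - 7)) = 5*(10/3 + I*7) = 5*(10/3 + 7*I) = 50/3 + 35*I)
-20120/(-15962) - 30405/j(-12, 86) = -20120/(-15962) - 30405/(50/3 + 35*(-12)) = -20120*(-1/15962) - 30405/(50/3 - 420) = 10060/7981 - 30405/(-1210/3) = 10060/7981 - 30405*(-3/1210) = 10060/7981 + 18243/242 = 148031903/1931402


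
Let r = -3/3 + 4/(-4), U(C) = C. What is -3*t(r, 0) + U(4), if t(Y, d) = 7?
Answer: -17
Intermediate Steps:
r = -2 (r = -3*⅓ + 4*(-¼) = -1 - 1 = -2)
-3*t(r, 0) + U(4) = -3*7 + 4 = -21 + 4 = -17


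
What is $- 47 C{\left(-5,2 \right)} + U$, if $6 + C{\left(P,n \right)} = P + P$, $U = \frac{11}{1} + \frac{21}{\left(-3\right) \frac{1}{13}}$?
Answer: $672$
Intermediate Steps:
$U = -80$ ($U = 11 \cdot 1 + \frac{21}{\left(-3\right) \frac{1}{13}} = 11 + \frac{21}{- \frac{3}{13}} = 11 + 21 \left(- \frac{13}{3}\right) = 11 - 91 = -80$)
$C{\left(P,n \right)} = -6 + 2 P$ ($C{\left(P,n \right)} = -6 + \left(P + P\right) = -6 + 2 P$)
$- 47 C{\left(-5,2 \right)} + U = - 47 \left(-6 + 2 \left(-5\right)\right) - 80 = - 47 \left(-6 - 10\right) - 80 = \left(-47\right) \left(-16\right) - 80 = 752 - 80 = 672$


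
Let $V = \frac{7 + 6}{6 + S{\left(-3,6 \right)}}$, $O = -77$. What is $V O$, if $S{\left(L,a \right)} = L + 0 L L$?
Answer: $- \frac{1001}{3} \approx -333.67$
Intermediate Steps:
$S{\left(L,a \right)} = L$ ($S{\left(L,a \right)} = L + 0 L = L + 0 = L$)
$V = \frac{13}{3}$ ($V = \frac{7 + 6}{6 - 3} = \frac{13}{3} \approx 4.3333$)
$V O = \frac{13}{3} \left(-77\right) = - \frac{1001}{3}$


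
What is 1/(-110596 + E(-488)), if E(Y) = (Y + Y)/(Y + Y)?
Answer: -1/110595 ≈ -9.0420e-6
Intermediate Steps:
E(Y) = 1 (E(Y) = (2*Y)/((2*Y)) = (2*Y)*(1/(2*Y)) = 1)
1/(-110596 + E(-488)) = 1/(-110596 + 1) = 1/(-110595) = -1/110595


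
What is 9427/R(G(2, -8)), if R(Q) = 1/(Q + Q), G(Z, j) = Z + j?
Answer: -113124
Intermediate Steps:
R(Q) = 1/(2*Q)
9427/R(G(2, -8)) = 9427/((1/(2*(2 - 8)))) = 9427/(((½)/(-6))) = 9427/(((½)*(-⅙))) = 9427/(-1/12) = 9427*(-12) = -113124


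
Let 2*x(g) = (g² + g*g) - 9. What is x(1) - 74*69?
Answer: -10219/2 ≈ -5109.5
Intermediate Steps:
x(g) = -9/2 + g² (x(g) = ((g² + g*g) - 9)/2 = ((g² + g²) - 9)/2 = (2*g² - 9)/2 = (-9 + 2*g²)/2 = -9/2 + g²)
x(1) - 74*69 = (-9/2 + 1²) - 74*69 = (-9/2 + 1) - 5106 = -7/2 - 5106 = -10219/2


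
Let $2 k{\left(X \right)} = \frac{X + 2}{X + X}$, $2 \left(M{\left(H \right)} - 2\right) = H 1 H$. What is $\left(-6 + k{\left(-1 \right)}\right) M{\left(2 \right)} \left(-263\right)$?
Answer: $6575$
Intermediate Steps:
$M{\left(H \right)} = 2 + \frac{H^{2}}{2}$ ($M{\left(H \right)} = 2 + \frac{H 1 H}{2} = 2 + \frac{H H}{2} = 2 + \frac{H^{2}}{2}$)
$k{\left(X \right)} = \frac{2 + X}{4 X}$ ($k{\left(X \right)} = \frac{\left(X + 2\right) \frac{1}{X + X}}{2} = \frac{\left(2 + X\right) \frac{1}{2 X}}{2} = \frac{\frac{1}{2} \frac{1}{X} \left(2 + X\right)}{2} = \frac{2 + X}{4 X}$)
$\left(-6 + k{\left(-1 \right)}\right) M{\left(2 \right)} \left(-263\right) = \left(-6 + \frac{2 - 1}{4 \left(-1\right)}\right) \left(2 + \frac{2^{2}}{2}\right) \left(-263\right) = \left(-6 + \frac{1}{4} \left(-1\right) 1\right) \left(2 + \frac{1}{2} \cdot 4\right) \left(-263\right) = \left(-6 - \frac{1}{4}\right) \left(2 + 2\right) \left(-263\right) = \left(- \frac{25}{4}\right) 4 \left(-263\right) = \left(-25\right) \left(-263\right) = 6575$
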